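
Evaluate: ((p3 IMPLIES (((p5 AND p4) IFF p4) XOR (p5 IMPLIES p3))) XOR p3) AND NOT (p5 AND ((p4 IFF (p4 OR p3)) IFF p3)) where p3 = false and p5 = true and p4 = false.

true

p5 AND p4 = true AND false = false
(p5 AND p4) IFF p4 = false IFF false = true
p5 IMPLIES p3 = true IMPLIES false = false
((p5 AND p4) IFF p4) XOR (p5 IMPLIES p3) = true XOR false = true
p3 IMPLIES (((p5 AND p4) IFF p4) XOR (p5 IMPLIES p3)) = false IMPLIES true = true
(p3 IMPLIES (((p5 AND p4) IFF p4) XOR (p5 IMPLIES p3))) XOR p3 = true XOR false = true
p4 OR p3 = false OR false = false
p4 IFF (p4 OR p3) = false IFF false = true
(p4 IFF (p4 OR p3)) IFF p3 = true IFF false = false
p5 AND ((p4 IFF (p4 OR p3)) IFF p3) = true AND false = false
NOT (p5 AND ((p4 IFF (p4 OR p3)) IFF p3)) = NOT false = true
((p3 IMPLIES (((p5 AND p4) IFF p4) XOR (p5 IMPLIES p3))) XOR p3) AND NOT (p5 AND ((p4 IFF (p4 OR p3)) IFF p3)) = true AND true = true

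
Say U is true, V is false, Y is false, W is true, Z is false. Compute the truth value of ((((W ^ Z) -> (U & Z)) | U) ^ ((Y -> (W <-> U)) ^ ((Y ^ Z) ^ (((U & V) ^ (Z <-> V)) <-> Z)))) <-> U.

W ^ Z = 1 ^ 0 = 1
U & Z = 1 & 0 = 0
(W ^ Z) -> (U & Z) = 1 -> 0 = 0
((W ^ Z) -> (U & Z)) | U = 0 | 1 = 1
W <-> U = 1 <-> 1 = 1
Y -> (W <-> U) = 0 -> 1 = 1
Y ^ Z = 0 ^ 0 = 0
U & V = 1 & 0 = 0
Z <-> V = 0 <-> 0 = 1
(U & V) ^ (Z <-> V) = 0 ^ 1 = 1
((U & V) ^ (Z <-> V)) <-> Z = 1 <-> 0 = 0
(Y ^ Z) ^ (((U & V) ^ (Z <-> V)) <-> Z) = 0 ^ 0 = 0
(Y -> (W <-> U)) ^ ((Y ^ Z) ^ (((U & V) ^ (Z <-> V)) <-> Z)) = 1 ^ 0 = 1
(((W ^ Z) -> (U & Z)) | U) ^ ((Y -> (W <-> U)) ^ ((Y ^ Z) ^ (((U & V) ^ (Z <-> V)) <-> Z))) = 1 ^ 1 = 0
((((W ^ Z) -> (U & Z)) | U) ^ ((Y -> (W <-> U)) ^ ((Y ^ Z) ^ (((U & V) ^ (Z <-> V)) <-> Z)))) <-> U = 0 <-> 1 = 0

0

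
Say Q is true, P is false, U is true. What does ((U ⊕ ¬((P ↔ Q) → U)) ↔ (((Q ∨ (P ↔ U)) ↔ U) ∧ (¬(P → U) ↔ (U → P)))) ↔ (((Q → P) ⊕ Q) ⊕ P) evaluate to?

T

P ↔ Q = F ↔ T = F
(P ↔ Q) → U = F → T = T
¬((P ↔ Q) → U) = ¬T = F
U ⊕ ¬((P ↔ Q) → U) = T ⊕ F = T
P ↔ U = F ↔ T = F
Q ∨ (P ↔ U) = T ∨ F = T
(Q ∨ (P ↔ U)) ↔ U = T ↔ T = T
P → U = F → T = T
¬(P → U) = ¬T = F
U → P = T → F = F
¬(P → U) ↔ (U → P) = F ↔ F = T
((Q ∨ (P ↔ U)) ↔ U) ∧ (¬(P → U) ↔ (U → P)) = T ∧ T = T
(U ⊕ ¬((P ↔ Q) → U)) ↔ (((Q ∨ (P ↔ U)) ↔ U) ∧ (¬(P → U) ↔ (U → P))) = T ↔ T = T
Q → P = T → F = F
(Q → P) ⊕ Q = F ⊕ T = T
((Q → P) ⊕ Q) ⊕ P = T ⊕ F = T
((U ⊕ ¬((P ↔ Q) → U)) ↔ (((Q ∨ (P ↔ U)) ↔ U) ∧ (¬(P → U) ↔ (U → P)))) ↔ (((Q → P) ⊕ Q) ⊕ P) = T ↔ T = T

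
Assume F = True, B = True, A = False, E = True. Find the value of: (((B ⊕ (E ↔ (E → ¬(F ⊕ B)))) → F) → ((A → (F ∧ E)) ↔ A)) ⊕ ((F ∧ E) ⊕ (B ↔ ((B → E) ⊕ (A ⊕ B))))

F ⊕ B = True ⊕ True = False
¬(F ⊕ B) = ¬False = True
E → ¬(F ⊕ B) = True → True = True
E ↔ (E → ¬(F ⊕ B)) = True ↔ True = True
B ⊕ (E ↔ (E → ¬(F ⊕ B))) = True ⊕ True = False
(B ⊕ (E ↔ (E → ¬(F ⊕ B)))) → F = False → True = True
F ∧ E = True ∧ True = True
A → (F ∧ E) = False → True = True
(A → (F ∧ E)) ↔ A = True ↔ False = False
((B ⊕ (E ↔ (E → ¬(F ⊕ B)))) → F) → ((A → (F ∧ E)) ↔ A) = True → False = False
F ∧ E = True ∧ True = True
B → E = True → True = True
A ⊕ B = False ⊕ True = True
(B → E) ⊕ (A ⊕ B) = True ⊕ True = False
B ↔ ((B → E) ⊕ (A ⊕ B)) = True ↔ False = False
(F ∧ E) ⊕ (B ↔ ((B → E) ⊕ (A ⊕ B))) = True ⊕ False = True
(((B ⊕ (E ↔ (E → ¬(F ⊕ B)))) → F) → ((A → (F ∧ E)) ↔ A)) ⊕ ((F ∧ E) ⊕ (B ↔ ((B → E) ⊕ (A ⊕ B)))) = False ⊕ True = True

True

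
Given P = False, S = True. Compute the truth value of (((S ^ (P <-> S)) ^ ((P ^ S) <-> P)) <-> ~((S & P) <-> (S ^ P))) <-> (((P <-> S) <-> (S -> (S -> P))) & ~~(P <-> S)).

False

Substituting P=False, S=True:
P <-> S = False <-> True = False
S ^ (P <-> S) = True ^ False = True
P ^ S = False ^ True = True
(P ^ S) <-> P = True <-> False = False
(S ^ (P <-> S)) ^ ((P ^ S) <-> P) = True ^ False = True
S & P = True & False = False
S ^ P = True ^ False = True
(S & P) <-> (S ^ P) = False <-> True = False
~((S & P) <-> (S ^ P)) = ~False = True
((S ^ (P <-> S)) ^ ((P ^ S) <-> P)) <-> ~((S & P) <-> (S ^ P)) = True <-> True = True
P <-> S = False <-> True = False
S -> P = True -> False = False
S -> (S -> P) = True -> False = False
(P <-> S) <-> (S -> (S -> P)) = False <-> False = True
P <-> S = False <-> True = False
~(P <-> S) = ~False = True
~~(P <-> S) = ~True = False
((P <-> S) <-> (S -> (S -> P))) & ~~(P <-> S) = True & False = False
(((S ^ (P <-> S)) ^ ((P ^ S) <-> P)) <-> ~((S & P) <-> (S ^ P))) <-> (((P <-> S) <-> (S -> (S -> P))) & ~~(P <-> S)) = True <-> False = False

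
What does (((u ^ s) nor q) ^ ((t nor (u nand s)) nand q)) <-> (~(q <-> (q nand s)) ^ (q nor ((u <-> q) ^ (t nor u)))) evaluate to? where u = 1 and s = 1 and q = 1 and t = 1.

u ^ s = 1 ^ 1 = 0
(u ^ s) nor q = 0 nor 1 = 0
u nand s = 1 nand 1 = 0
t nor (u nand s) = 1 nor 0 = 0
(t nor (u nand s)) nand q = 0 nand 1 = 1
((u ^ s) nor q) ^ ((t nor (u nand s)) nand q) = 0 ^ 1 = 1
q nand s = 1 nand 1 = 0
q <-> (q nand s) = 1 <-> 0 = 0
~(q <-> (q nand s)) = ~0 = 1
u <-> q = 1 <-> 1 = 1
t nor u = 1 nor 1 = 0
(u <-> q) ^ (t nor u) = 1 ^ 0 = 1
q nor ((u <-> q) ^ (t nor u)) = 1 nor 1 = 0
~(q <-> (q nand s)) ^ (q nor ((u <-> q) ^ (t nor u))) = 1 ^ 0 = 1
(((u ^ s) nor q) ^ ((t nor (u nand s)) nand q)) <-> (~(q <-> (q nand s)) ^ (q nor ((u <-> q) ^ (t nor u)))) = 1 <-> 1 = 1

1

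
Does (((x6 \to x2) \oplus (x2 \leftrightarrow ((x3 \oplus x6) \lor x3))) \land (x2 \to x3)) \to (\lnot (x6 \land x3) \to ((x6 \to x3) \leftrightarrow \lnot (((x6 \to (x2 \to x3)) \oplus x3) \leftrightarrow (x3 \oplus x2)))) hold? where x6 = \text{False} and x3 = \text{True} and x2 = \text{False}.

x6 \to x2 = \text{False} \to \text{False} = \text{True}
x3 \oplus x6 = \text{True} \oplus \text{False} = \text{True}
(x3 \oplus x6) \lor x3 = \text{True} \lor \text{True} = \text{True}
x2 \leftrightarrow ((x3 \oplus x6) \lor x3) = \text{False} \leftrightarrow \text{True} = \text{False}
(x6 \to x2) \oplus (x2 \leftrightarrow ((x3 \oplus x6) \lor x3)) = \text{True} \oplus \text{False} = \text{True}
x2 \to x3 = \text{False} \to \text{True} = \text{True}
((x6 \to x2) \oplus (x2 \leftrightarrow ((x3 \oplus x6) \lor x3))) \land (x2 \to x3) = \text{True} \land \text{True} = \text{True}
x6 \land x3 = \text{False} \land \text{True} = \text{False}
\lnot (x6 \land x3) = \lnot \text{False} = \text{True}
x6 \to x3 = \text{False} \to \text{True} = \text{True}
x2 \to x3 = \text{False} \to \text{True} = \text{True}
x6 \to (x2 \to x3) = \text{False} \to \text{True} = \text{True}
(x6 \to (x2 \to x3)) \oplus x3 = \text{True} \oplus \text{True} = \text{False}
x3 \oplus x2 = \text{True} \oplus \text{False} = \text{True}
((x6 \to (x2 \to x3)) \oplus x3) \leftrightarrow (x3 \oplus x2) = \text{False} \leftrightarrow \text{True} = \text{False}
\lnot (((x6 \to (x2 \to x3)) \oplus x3) \leftrightarrow (x3 \oplus x2)) = \lnot \text{False} = \text{True}
(x6 \to x3) \leftrightarrow \lnot (((x6 \to (x2 \to x3)) \oplus x3) \leftrightarrow (x3 \oplus x2)) = \text{True} \leftrightarrow \text{True} = \text{True}
\lnot (x6 \land x3) \to ((x6 \to x3) \leftrightarrow \lnot (((x6 \to (x2 \to x3)) \oplus x3) \leftrightarrow (x3 \oplus x2))) = \text{True} \to \text{True} = \text{True}
(((x6 \to x2) \oplus (x2 \leftrightarrow ((x3 \oplus x6) \lor x3))) \land (x2 \to x3)) \to (\lnot (x6 \land x3) \to ((x6 \to x3) \leftrightarrow \lnot (((x6 \to (x2 \to x3)) \oplus x3) \leftrightarrow (x3 \oplus x2)))) = \text{True} \to \text{True} = \text{True}

\text{True}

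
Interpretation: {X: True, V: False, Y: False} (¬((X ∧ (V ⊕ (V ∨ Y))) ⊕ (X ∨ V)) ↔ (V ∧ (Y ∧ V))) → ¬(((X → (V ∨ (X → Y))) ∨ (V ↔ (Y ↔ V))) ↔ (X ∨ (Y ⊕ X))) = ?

True

V ∨ Y = False ∨ False = False
V ⊕ (V ∨ Y) = False ⊕ False = False
X ∧ (V ⊕ (V ∨ Y)) = True ∧ False = False
X ∨ V = True ∨ False = True
(X ∧ (V ⊕ (V ∨ Y))) ⊕ (X ∨ V) = False ⊕ True = True
¬((X ∧ (V ⊕ (V ∨ Y))) ⊕ (X ∨ V)) = ¬True = False
Y ∧ V = False ∧ False = False
V ∧ (Y ∧ V) = False ∧ False = False
¬((X ∧ (V ⊕ (V ∨ Y))) ⊕ (X ∨ V)) ↔ (V ∧ (Y ∧ V)) = False ↔ False = True
X → Y = True → False = False
V ∨ (X → Y) = False ∨ False = False
X → (V ∨ (X → Y)) = True → False = False
Y ↔ V = False ↔ False = True
V ↔ (Y ↔ V) = False ↔ True = False
(X → (V ∨ (X → Y))) ∨ (V ↔ (Y ↔ V)) = False ∨ False = False
Y ⊕ X = False ⊕ True = True
X ∨ (Y ⊕ X) = True ∨ True = True
((X → (V ∨ (X → Y))) ∨ (V ↔ (Y ↔ V))) ↔ (X ∨ (Y ⊕ X)) = False ↔ True = False
¬(((X → (V ∨ (X → Y))) ∨ (V ↔ (Y ↔ V))) ↔ (X ∨ (Y ⊕ X))) = ¬False = True
(¬((X ∧ (V ⊕ (V ∨ Y))) ⊕ (X ∨ V)) ↔ (V ∧ (Y ∧ V))) → ¬(((X → (V ∨ (X → Y))) ∨ (V ↔ (Y ↔ V))) ↔ (X ∨ (Y ⊕ X))) = True → True = True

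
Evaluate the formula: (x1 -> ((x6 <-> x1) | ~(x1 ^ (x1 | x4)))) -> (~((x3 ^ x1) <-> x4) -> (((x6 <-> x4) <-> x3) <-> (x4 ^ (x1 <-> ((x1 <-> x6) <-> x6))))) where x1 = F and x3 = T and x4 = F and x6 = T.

F

x6 <-> x1 = T <-> F = F
x1 | x4 = F | F = F
x1 ^ (x1 | x4) = F ^ F = F
~(x1 ^ (x1 | x4)) = ~F = T
(x6 <-> x1) | ~(x1 ^ (x1 | x4)) = F | T = T
x1 -> ((x6 <-> x1) | ~(x1 ^ (x1 | x4))) = F -> T = T
x3 ^ x1 = T ^ F = T
(x3 ^ x1) <-> x4 = T <-> F = F
~((x3 ^ x1) <-> x4) = ~F = T
x6 <-> x4 = T <-> F = F
(x6 <-> x4) <-> x3 = F <-> T = F
x1 <-> x6 = F <-> T = F
(x1 <-> x6) <-> x6 = F <-> T = F
x1 <-> ((x1 <-> x6) <-> x6) = F <-> F = T
x4 ^ (x1 <-> ((x1 <-> x6) <-> x6)) = F ^ T = T
((x6 <-> x4) <-> x3) <-> (x4 ^ (x1 <-> ((x1 <-> x6) <-> x6))) = F <-> T = F
~((x3 ^ x1) <-> x4) -> (((x6 <-> x4) <-> x3) <-> (x4 ^ (x1 <-> ((x1 <-> x6) <-> x6)))) = T -> F = F
(x1 -> ((x6 <-> x1) | ~(x1 ^ (x1 | x4)))) -> (~((x3 ^ x1) <-> x4) -> (((x6 <-> x4) <-> x3) <-> (x4 ^ (x1 <-> ((x1 <-> x6) <-> x6))))) = T -> F = F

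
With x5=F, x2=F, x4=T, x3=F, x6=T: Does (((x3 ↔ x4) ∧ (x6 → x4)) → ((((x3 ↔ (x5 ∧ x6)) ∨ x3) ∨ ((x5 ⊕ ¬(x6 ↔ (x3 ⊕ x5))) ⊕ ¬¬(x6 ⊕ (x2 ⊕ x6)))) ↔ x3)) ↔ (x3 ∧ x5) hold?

F

Substituting x5=F, x2=F, x4=T, x3=F, x6=T:
x3 ↔ x4 = F ↔ T = F
x6 → x4 = T → T = T
(x3 ↔ x4) ∧ (x6 → x4) = F ∧ T = F
x5 ∧ x6 = F ∧ T = F
x3 ↔ (x5 ∧ x6) = F ↔ F = T
(x3 ↔ (x5 ∧ x6)) ∨ x3 = T ∨ F = T
x3 ⊕ x5 = F ⊕ F = F
x6 ↔ (x3 ⊕ x5) = T ↔ F = F
¬(x6 ↔ (x3 ⊕ x5)) = ¬F = T
x5 ⊕ ¬(x6 ↔ (x3 ⊕ x5)) = F ⊕ T = T
x2 ⊕ x6 = F ⊕ T = T
x6 ⊕ (x2 ⊕ x6) = T ⊕ T = F
¬(x6 ⊕ (x2 ⊕ x6)) = ¬F = T
¬¬(x6 ⊕ (x2 ⊕ x6)) = ¬T = F
(x5 ⊕ ¬(x6 ↔ (x3 ⊕ x5))) ⊕ ¬¬(x6 ⊕ (x2 ⊕ x6)) = T ⊕ F = T
((x3 ↔ (x5 ∧ x6)) ∨ x3) ∨ ((x5 ⊕ ¬(x6 ↔ (x3 ⊕ x5))) ⊕ ¬¬(x6 ⊕ (x2 ⊕ x6))) = T ∨ T = T
(((x3 ↔ (x5 ∧ x6)) ∨ x3) ∨ ((x5 ⊕ ¬(x6 ↔ (x3 ⊕ x5))) ⊕ ¬¬(x6 ⊕ (x2 ⊕ x6)))) ↔ x3 = T ↔ F = F
((x3 ↔ x4) ∧ (x6 → x4)) → ((((x3 ↔ (x5 ∧ x6)) ∨ x3) ∨ ((x5 ⊕ ¬(x6 ↔ (x3 ⊕ x5))) ⊕ ¬¬(x6 ⊕ (x2 ⊕ x6)))) ↔ x3) = F → F = T
x3 ∧ x5 = F ∧ F = F
(((x3 ↔ x4) ∧ (x6 → x4)) → ((((x3 ↔ (x5 ∧ x6)) ∨ x3) ∨ ((x5 ⊕ ¬(x6 ↔ (x3 ⊕ x5))) ⊕ ¬¬(x6 ⊕ (x2 ⊕ x6)))) ↔ x3)) ↔ (x3 ∧ x5) = T ↔ F = F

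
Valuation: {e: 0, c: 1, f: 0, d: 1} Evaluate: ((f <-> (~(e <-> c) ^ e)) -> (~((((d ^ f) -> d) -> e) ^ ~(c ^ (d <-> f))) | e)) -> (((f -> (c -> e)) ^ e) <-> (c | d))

1

Substituting e=0, c=1, f=0, d=1:
e <-> c = 0 <-> 1 = 0
~(e <-> c) = ~0 = 1
~(e <-> c) ^ e = 1 ^ 0 = 1
f <-> (~(e <-> c) ^ e) = 0 <-> 1 = 0
d ^ f = 1 ^ 0 = 1
(d ^ f) -> d = 1 -> 1 = 1
((d ^ f) -> d) -> e = 1 -> 0 = 0
d <-> f = 1 <-> 0 = 0
c ^ (d <-> f) = 1 ^ 0 = 1
~(c ^ (d <-> f)) = ~1 = 0
(((d ^ f) -> d) -> e) ^ ~(c ^ (d <-> f)) = 0 ^ 0 = 0
~((((d ^ f) -> d) -> e) ^ ~(c ^ (d <-> f))) = ~0 = 1
~((((d ^ f) -> d) -> e) ^ ~(c ^ (d <-> f))) | e = 1 | 0 = 1
(f <-> (~(e <-> c) ^ e)) -> (~((((d ^ f) -> d) -> e) ^ ~(c ^ (d <-> f))) | e) = 0 -> 1 = 1
c -> e = 1 -> 0 = 0
f -> (c -> e) = 0 -> 0 = 1
(f -> (c -> e)) ^ e = 1 ^ 0 = 1
c | d = 1 | 1 = 1
((f -> (c -> e)) ^ e) <-> (c | d) = 1 <-> 1 = 1
((f <-> (~(e <-> c) ^ e)) -> (~((((d ^ f) -> d) -> e) ^ ~(c ^ (d <-> f))) | e)) -> (((f -> (c -> e)) ^ e) <-> (c | d)) = 1 -> 1 = 1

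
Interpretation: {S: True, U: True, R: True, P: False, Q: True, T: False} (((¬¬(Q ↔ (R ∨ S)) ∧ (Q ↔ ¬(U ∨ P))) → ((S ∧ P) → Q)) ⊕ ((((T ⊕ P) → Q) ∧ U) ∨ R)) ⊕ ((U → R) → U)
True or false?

True

R ∨ S = True ∨ True = True
Q ↔ (R ∨ S) = True ↔ True = True
¬(Q ↔ (R ∨ S)) = ¬True = False
¬¬(Q ↔ (R ∨ S)) = ¬False = True
U ∨ P = True ∨ False = True
¬(U ∨ P) = ¬True = False
Q ↔ ¬(U ∨ P) = True ↔ False = False
¬¬(Q ↔ (R ∨ S)) ∧ (Q ↔ ¬(U ∨ P)) = True ∧ False = False
S ∧ P = True ∧ False = False
(S ∧ P) → Q = False → True = True
(¬¬(Q ↔ (R ∨ S)) ∧ (Q ↔ ¬(U ∨ P))) → ((S ∧ P) → Q) = False → True = True
T ⊕ P = False ⊕ False = False
(T ⊕ P) → Q = False → True = True
((T ⊕ P) → Q) ∧ U = True ∧ True = True
(((T ⊕ P) → Q) ∧ U) ∨ R = True ∨ True = True
((¬¬(Q ↔ (R ∨ S)) ∧ (Q ↔ ¬(U ∨ P))) → ((S ∧ P) → Q)) ⊕ ((((T ⊕ P) → Q) ∧ U) ∨ R) = True ⊕ True = False
U → R = True → True = True
(U → R) → U = True → True = True
(((¬¬(Q ↔ (R ∨ S)) ∧ (Q ↔ ¬(U ∨ P))) → ((S ∧ P) → Q)) ⊕ ((((T ⊕ P) → Q) ∧ U) ∨ R)) ⊕ ((U → R) → U) = False ⊕ True = True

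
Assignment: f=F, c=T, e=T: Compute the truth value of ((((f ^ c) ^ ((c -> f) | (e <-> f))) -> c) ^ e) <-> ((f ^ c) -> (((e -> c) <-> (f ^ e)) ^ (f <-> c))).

F

f ^ c = F ^ T = T
c -> f = T -> F = F
e <-> f = T <-> F = F
(c -> f) | (e <-> f) = F | F = F
(f ^ c) ^ ((c -> f) | (e <-> f)) = T ^ F = T
((f ^ c) ^ ((c -> f) | (e <-> f))) -> c = T -> T = T
(((f ^ c) ^ ((c -> f) | (e <-> f))) -> c) ^ e = T ^ T = F
f ^ c = F ^ T = T
e -> c = T -> T = T
f ^ e = F ^ T = T
(e -> c) <-> (f ^ e) = T <-> T = T
f <-> c = F <-> T = F
((e -> c) <-> (f ^ e)) ^ (f <-> c) = T ^ F = T
(f ^ c) -> (((e -> c) <-> (f ^ e)) ^ (f <-> c)) = T -> T = T
((((f ^ c) ^ ((c -> f) | (e <-> f))) -> c) ^ e) <-> ((f ^ c) -> (((e -> c) <-> (f ^ e)) ^ (f <-> c))) = F <-> T = F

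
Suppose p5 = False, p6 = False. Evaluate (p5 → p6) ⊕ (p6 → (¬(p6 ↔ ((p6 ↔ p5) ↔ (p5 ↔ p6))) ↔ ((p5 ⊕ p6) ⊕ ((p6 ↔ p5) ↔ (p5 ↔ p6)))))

False

p5 → p6 = False → False = True
p6 ↔ p5 = False ↔ False = True
p5 ↔ p6 = False ↔ False = True
(p6 ↔ p5) ↔ (p5 ↔ p6) = True ↔ True = True
p6 ↔ ((p6 ↔ p5) ↔ (p5 ↔ p6)) = False ↔ True = False
¬(p6 ↔ ((p6 ↔ p5) ↔ (p5 ↔ p6))) = ¬False = True
p5 ⊕ p6 = False ⊕ False = False
p6 ↔ p5 = False ↔ False = True
p5 ↔ p6 = False ↔ False = True
(p6 ↔ p5) ↔ (p5 ↔ p6) = True ↔ True = True
(p5 ⊕ p6) ⊕ ((p6 ↔ p5) ↔ (p5 ↔ p6)) = False ⊕ True = True
¬(p6 ↔ ((p6 ↔ p5) ↔ (p5 ↔ p6))) ↔ ((p5 ⊕ p6) ⊕ ((p6 ↔ p5) ↔ (p5 ↔ p6))) = True ↔ True = True
p6 → (¬(p6 ↔ ((p6 ↔ p5) ↔ (p5 ↔ p6))) ↔ ((p5 ⊕ p6) ⊕ ((p6 ↔ p5) ↔ (p5 ↔ p6)))) = False → True = True
(p5 → p6) ⊕ (p6 → (¬(p6 ↔ ((p6 ↔ p5) ↔ (p5 ↔ p6))) ↔ ((p5 ⊕ p6) ⊕ ((p6 ↔ p5) ↔ (p5 ↔ p6))))) = True ⊕ True = False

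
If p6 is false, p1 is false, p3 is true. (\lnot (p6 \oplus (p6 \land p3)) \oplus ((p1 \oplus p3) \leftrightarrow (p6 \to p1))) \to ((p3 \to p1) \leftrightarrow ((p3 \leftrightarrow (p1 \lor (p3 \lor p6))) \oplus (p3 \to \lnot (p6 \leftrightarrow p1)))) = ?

Substituting p6=\text{False}, p1=\text{False}, p3=\text{True}:
p6 \land p3 = \text{False} \land \text{True} = \text{False}
p6 \oplus (p6 \land p3) = \text{False} \oplus \text{False} = \text{False}
\lnot (p6 \oplus (p6 \land p3)) = \lnot \text{False} = \text{True}
p1 \oplus p3 = \text{False} \oplus \text{True} = \text{True}
p6 \to p1 = \text{False} \to \text{False} = \text{True}
(p1 \oplus p3) \leftrightarrow (p6 \to p1) = \text{True} \leftrightarrow \text{True} = \text{True}
\lnot (p6 \oplus (p6 \land p3)) \oplus ((p1 \oplus p3) \leftrightarrow (p6 \to p1)) = \text{True} \oplus \text{True} = \text{False}
p3 \to p1 = \text{True} \to \text{False} = \text{False}
p3 \lor p6 = \text{True} \lor \text{False} = \text{True}
p1 \lor (p3 \lor p6) = \text{False} \lor \text{True} = \text{True}
p3 \leftrightarrow (p1 \lor (p3 \lor p6)) = \text{True} \leftrightarrow \text{True} = \text{True}
p6 \leftrightarrow p1 = \text{False} \leftrightarrow \text{False} = \text{True}
\lnot (p6 \leftrightarrow p1) = \lnot \text{True} = \text{False}
p3 \to \lnot (p6 \leftrightarrow p1) = \text{True} \to \text{False} = \text{False}
(p3 \leftrightarrow (p1 \lor (p3 \lor p6))) \oplus (p3 \to \lnot (p6 \leftrightarrow p1)) = \text{True} \oplus \text{False} = \text{True}
(p3 \to p1) \leftrightarrow ((p3 \leftrightarrow (p1 \lor (p3 \lor p6))) \oplus (p3 \to \lnot (p6 \leftrightarrow p1))) = \text{False} \leftrightarrow \text{True} = \text{False}
(\lnot (p6 \oplus (p6 \land p3)) \oplus ((p1 \oplus p3) \leftrightarrow (p6 \to p1))) \to ((p3 \to p1) \leftrightarrow ((p3 \leftrightarrow (p1 \lor (p3 \lor p6))) \oplus (p3 \to \lnot (p6 \leftrightarrow p1)))) = \text{False} \to \text{False} = \text{True}

\text{True}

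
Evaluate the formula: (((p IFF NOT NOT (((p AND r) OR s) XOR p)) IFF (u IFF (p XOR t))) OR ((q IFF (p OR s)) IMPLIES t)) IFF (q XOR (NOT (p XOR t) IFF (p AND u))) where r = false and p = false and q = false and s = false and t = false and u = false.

p AND r = false AND false = false
(p AND r) OR s = false OR false = false
((p AND r) OR s) XOR p = false XOR false = false
NOT (((p AND r) OR s) XOR p) = NOT false = true
NOT NOT (((p AND r) OR s) XOR p) = NOT true = false
p IFF NOT NOT (((p AND r) OR s) XOR p) = false IFF false = true
p XOR t = false XOR false = false
u IFF (p XOR t) = false IFF false = true
(p IFF NOT NOT (((p AND r) OR s) XOR p)) IFF (u IFF (p XOR t)) = true IFF true = true
p OR s = false OR false = false
q IFF (p OR s) = false IFF false = true
(q IFF (p OR s)) IMPLIES t = true IMPLIES false = false
((p IFF NOT NOT (((p AND r) OR s) XOR p)) IFF (u IFF (p XOR t))) OR ((q IFF (p OR s)) IMPLIES t) = true OR false = true
p XOR t = false XOR false = false
NOT (p XOR t) = NOT false = true
p AND u = false AND false = false
NOT (p XOR t) IFF (p AND u) = true IFF false = false
q XOR (NOT (p XOR t) IFF (p AND u)) = false XOR false = false
(((p IFF NOT NOT (((p AND r) OR s) XOR p)) IFF (u IFF (p XOR t))) OR ((q IFF (p OR s)) IMPLIES t)) IFF (q XOR (NOT (p XOR t) IFF (p AND u))) = true IFF false = false

false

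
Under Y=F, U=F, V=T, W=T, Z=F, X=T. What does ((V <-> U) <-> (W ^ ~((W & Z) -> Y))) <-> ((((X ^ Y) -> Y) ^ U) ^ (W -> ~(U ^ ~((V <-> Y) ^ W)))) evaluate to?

V <-> U = T <-> F = F
W & Z = T & F = F
(W & Z) -> Y = F -> F = T
~((W & Z) -> Y) = ~T = F
W ^ ~((W & Z) -> Y) = T ^ F = T
(V <-> U) <-> (W ^ ~((W & Z) -> Y)) = F <-> T = F
X ^ Y = T ^ F = T
(X ^ Y) -> Y = T -> F = F
((X ^ Y) -> Y) ^ U = F ^ F = F
V <-> Y = T <-> F = F
(V <-> Y) ^ W = F ^ T = T
~((V <-> Y) ^ W) = ~T = F
U ^ ~((V <-> Y) ^ W) = F ^ F = F
~(U ^ ~((V <-> Y) ^ W)) = ~F = T
W -> ~(U ^ ~((V <-> Y) ^ W)) = T -> T = T
(((X ^ Y) -> Y) ^ U) ^ (W -> ~(U ^ ~((V <-> Y) ^ W))) = F ^ T = T
((V <-> U) <-> (W ^ ~((W & Z) -> Y))) <-> ((((X ^ Y) -> Y) ^ U) ^ (W -> ~(U ^ ~((V <-> Y) ^ W)))) = F <-> T = F

F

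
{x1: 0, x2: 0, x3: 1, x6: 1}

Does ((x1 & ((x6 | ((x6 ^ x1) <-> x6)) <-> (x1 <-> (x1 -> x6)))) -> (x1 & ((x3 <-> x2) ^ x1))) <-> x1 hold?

0

x6 ^ x1 = 1 ^ 0 = 1
(x6 ^ x1) <-> x6 = 1 <-> 1 = 1
x6 | ((x6 ^ x1) <-> x6) = 1 | 1 = 1
x1 -> x6 = 0 -> 1 = 1
x1 <-> (x1 -> x6) = 0 <-> 1 = 0
(x6 | ((x6 ^ x1) <-> x6)) <-> (x1 <-> (x1 -> x6)) = 1 <-> 0 = 0
x1 & ((x6 | ((x6 ^ x1) <-> x6)) <-> (x1 <-> (x1 -> x6))) = 0 & 0 = 0
x3 <-> x2 = 1 <-> 0 = 0
(x3 <-> x2) ^ x1 = 0 ^ 0 = 0
x1 & ((x3 <-> x2) ^ x1) = 0 & 0 = 0
(x1 & ((x6 | ((x6 ^ x1) <-> x6)) <-> (x1 <-> (x1 -> x6)))) -> (x1 & ((x3 <-> x2) ^ x1)) = 0 -> 0 = 1
((x1 & ((x6 | ((x6 ^ x1) <-> x6)) <-> (x1 <-> (x1 -> x6)))) -> (x1 & ((x3 <-> x2) ^ x1))) <-> x1 = 1 <-> 0 = 0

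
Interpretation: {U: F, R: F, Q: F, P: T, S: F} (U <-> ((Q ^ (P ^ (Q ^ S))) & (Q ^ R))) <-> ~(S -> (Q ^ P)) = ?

Substituting U=F, R=F, Q=F, P=T, S=F:
Q ^ S = F ^ F = F
P ^ (Q ^ S) = T ^ F = T
Q ^ (P ^ (Q ^ S)) = F ^ T = T
Q ^ R = F ^ F = F
(Q ^ (P ^ (Q ^ S))) & (Q ^ R) = T & F = F
U <-> ((Q ^ (P ^ (Q ^ S))) & (Q ^ R)) = F <-> F = T
Q ^ P = F ^ T = T
S -> (Q ^ P) = F -> T = T
~(S -> (Q ^ P)) = ~T = F
(U <-> ((Q ^ (P ^ (Q ^ S))) & (Q ^ R))) <-> ~(S -> (Q ^ P)) = T <-> F = F

F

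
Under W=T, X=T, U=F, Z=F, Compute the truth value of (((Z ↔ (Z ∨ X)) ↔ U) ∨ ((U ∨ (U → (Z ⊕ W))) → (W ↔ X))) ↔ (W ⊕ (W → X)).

F

Z ∨ X = F ∨ T = T
Z ↔ (Z ∨ X) = F ↔ T = F
(Z ↔ (Z ∨ X)) ↔ U = F ↔ F = T
Z ⊕ W = F ⊕ T = T
U → (Z ⊕ W) = F → T = T
U ∨ (U → (Z ⊕ W)) = F ∨ T = T
W ↔ X = T ↔ T = T
(U ∨ (U → (Z ⊕ W))) → (W ↔ X) = T → T = T
((Z ↔ (Z ∨ X)) ↔ U) ∨ ((U ∨ (U → (Z ⊕ W))) → (W ↔ X)) = T ∨ T = T
W → X = T → T = T
W ⊕ (W → X) = T ⊕ T = F
(((Z ↔ (Z ∨ X)) ↔ U) ∨ ((U ∨ (U → (Z ⊕ W))) → (W ↔ X))) ↔ (W ⊕ (W → X)) = T ↔ F = F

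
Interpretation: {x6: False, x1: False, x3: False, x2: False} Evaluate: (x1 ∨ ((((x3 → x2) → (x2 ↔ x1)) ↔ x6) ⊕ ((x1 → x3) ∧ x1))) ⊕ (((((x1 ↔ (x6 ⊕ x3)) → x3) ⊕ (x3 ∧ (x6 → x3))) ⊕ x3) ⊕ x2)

False

x3 → x2 = False → False = True
x2 ↔ x1 = False ↔ False = True
(x3 → x2) → (x2 ↔ x1) = True → True = True
((x3 → x2) → (x2 ↔ x1)) ↔ x6 = True ↔ False = False
x1 → x3 = False → False = True
(x1 → x3) ∧ x1 = True ∧ False = False
(((x3 → x2) → (x2 ↔ x1)) ↔ x6) ⊕ ((x1 → x3) ∧ x1) = False ⊕ False = False
x1 ∨ ((((x3 → x2) → (x2 ↔ x1)) ↔ x6) ⊕ ((x1 → x3) ∧ x1)) = False ∨ False = False
x6 ⊕ x3 = False ⊕ False = False
x1 ↔ (x6 ⊕ x3) = False ↔ False = True
(x1 ↔ (x6 ⊕ x3)) → x3 = True → False = False
x6 → x3 = False → False = True
x3 ∧ (x6 → x3) = False ∧ True = False
((x1 ↔ (x6 ⊕ x3)) → x3) ⊕ (x3 ∧ (x6 → x3)) = False ⊕ False = False
(((x1 ↔ (x6 ⊕ x3)) → x3) ⊕ (x3 ∧ (x6 → x3))) ⊕ x3 = False ⊕ False = False
((((x1 ↔ (x6 ⊕ x3)) → x3) ⊕ (x3 ∧ (x6 → x3))) ⊕ x3) ⊕ x2 = False ⊕ False = False
(x1 ∨ ((((x3 → x2) → (x2 ↔ x1)) ↔ x6) ⊕ ((x1 → x3) ∧ x1))) ⊕ (((((x1 ↔ (x6 ⊕ x3)) → x3) ⊕ (x3 ∧ (x6 → x3))) ⊕ x3) ⊕ x2) = False ⊕ False = False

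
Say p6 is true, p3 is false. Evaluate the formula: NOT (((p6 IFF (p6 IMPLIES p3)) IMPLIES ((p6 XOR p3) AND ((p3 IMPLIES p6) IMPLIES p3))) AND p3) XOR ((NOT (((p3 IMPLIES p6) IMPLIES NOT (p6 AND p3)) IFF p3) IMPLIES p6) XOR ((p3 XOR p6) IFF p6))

p6 IMPLIES p3 = T IMPLIES F = F
p6 IFF (p6 IMPLIES p3) = T IFF F = F
p6 XOR p3 = T XOR F = T
p3 IMPLIES p6 = F IMPLIES T = T
(p3 IMPLIES p6) IMPLIES p3 = T IMPLIES F = F
(p6 XOR p3) AND ((p3 IMPLIES p6) IMPLIES p3) = T AND F = F
(p6 IFF (p6 IMPLIES p3)) IMPLIES ((p6 XOR p3) AND ((p3 IMPLIES p6) IMPLIES p3)) = F IMPLIES F = T
((p6 IFF (p6 IMPLIES p3)) IMPLIES ((p6 XOR p3) AND ((p3 IMPLIES p6) IMPLIES p3))) AND p3 = T AND F = F
NOT (((p6 IFF (p6 IMPLIES p3)) IMPLIES ((p6 XOR p3) AND ((p3 IMPLIES p6) IMPLIES p3))) AND p3) = NOT F = T
p3 IMPLIES p6 = F IMPLIES T = T
p6 AND p3 = T AND F = F
NOT (p6 AND p3) = NOT F = T
(p3 IMPLIES p6) IMPLIES NOT (p6 AND p3) = T IMPLIES T = T
((p3 IMPLIES p6) IMPLIES NOT (p6 AND p3)) IFF p3 = T IFF F = F
NOT (((p3 IMPLIES p6) IMPLIES NOT (p6 AND p3)) IFF p3) = NOT F = T
NOT (((p3 IMPLIES p6) IMPLIES NOT (p6 AND p3)) IFF p3) IMPLIES p6 = T IMPLIES T = T
p3 XOR p6 = F XOR T = T
(p3 XOR p6) IFF p6 = T IFF T = T
(NOT (((p3 IMPLIES p6) IMPLIES NOT (p6 AND p3)) IFF p3) IMPLIES p6) XOR ((p3 XOR p6) IFF p6) = T XOR T = F
NOT (((p6 IFF (p6 IMPLIES p3)) IMPLIES ((p6 XOR p3) AND ((p3 IMPLIES p6) IMPLIES p3))) AND p3) XOR ((NOT (((p3 IMPLIES p6) IMPLIES NOT (p6 AND p3)) IFF p3) IMPLIES p6) XOR ((p3 XOR p6) IFF p6)) = T XOR F = T

T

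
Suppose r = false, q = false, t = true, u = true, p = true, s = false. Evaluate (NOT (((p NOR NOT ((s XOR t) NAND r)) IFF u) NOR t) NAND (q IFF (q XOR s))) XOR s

s XOR t = false XOR true = true
(s XOR t) NAND r = true NAND false = true
NOT ((s XOR t) NAND r) = NOT true = false
p NOR NOT ((s XOR t) NAND r) = true NOR false = false
(p NOR NOT ((s XOR t) NAND r)) IFF u = false IFF true = false
((p NOR NOT ((s XOR t) NAND r)) IFF u) NOR t = false NOR true = false
NOT (((p NOR NOT ((s XOR t) NAND r)) IFF u) NOR t) = NOT false = true
q XOR s = false XOR false = false
q IFF (q XOR s) = false IFF false = true
NOT (((p NOR NOT ((s XOR t) NAND r)) IFF u) NOR t) NAND (q IFF (q XOR s)) = true NAND true = false
(NOT (((p NOR NOT ((s XOR t) NAND r)) IFF u) NOR t) NAND (q IFF (q XOR s))) XOR s = false XOR false = false

false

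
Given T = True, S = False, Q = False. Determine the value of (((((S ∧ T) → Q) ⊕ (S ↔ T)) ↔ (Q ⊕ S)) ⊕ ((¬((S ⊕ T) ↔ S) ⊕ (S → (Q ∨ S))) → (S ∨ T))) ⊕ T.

False

S ∧ T = False ∧ True = False
(S ∧ T) → Q = False → False = True
S ↔ T = False ↔ True = False
((S ∧ T) → Q) ⊕ (S ↔ T) = True ⊕ False = True
Q ⊕ S = False ⊕ False = False
(((S ∧ T) → Q) ⊕ (S ↔ T)) ↔ (Q ⊕ S) = True ↔ False = False
S ⊕ T = False ⊕ True = True
(S ⊕ T) ↔ S = True ↔ False = False
¬((S ⊕ T) ↔ S) = ¬False = True
Q ∨ S = False ∨ False = False
S → (Q ∨ S) = False → False = True
¬((S ⊕ T) ↔ S) ⊕ (S → (Q ∨ S)) = True ⊕ True = False
S ∨ T = False ∨ True = True
(¬((S ⊕ T) ↔ S) ⊕ (S → (Q ∨ S))) → (S ∨ T) = False → True = True
((((S ∧ T) → Q) ⊕ (S ↔ T)) ↔ (Q ⊕ S)) ⊕ ((¬((S ⊕ T) ↔ S) ⊕ (S → (Q ∨ S))) → (S ∨ T)) = False ⊕ True = True
(((((S ∧ T) → Q) ⊕ (S ↔ T)) ↔ (Q ⊕ S)) ⊕ ((¬((S ⊕ T) ↔ S) ⊕ (S → (Q ∨ S))) → (S ∨ T))) ⊕ T = True ⊕ True = False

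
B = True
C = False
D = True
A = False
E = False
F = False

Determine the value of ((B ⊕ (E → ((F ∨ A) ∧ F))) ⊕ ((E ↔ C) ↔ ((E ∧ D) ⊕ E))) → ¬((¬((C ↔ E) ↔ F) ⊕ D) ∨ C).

F ∨ A = False ∨ False = False
(F ∨ A) ∧ F = False ∧ False = False
E → ((F ∨ A) ∧ F) = False → False = True
B ⊕ (E → ((F ∨ A) ∧ F)) = True ⊕ True = False
E ↔ C = False ↔ False = True
E ∧ D = False ∧ True = False
(E ∧ D) ⊕ E = False ⊕ False = False
(E ↔ C) ↔ ((E ∧ D) ⊕ E) = True ↔ False = False
(B ⊕ (E → ((F ∨ A) ∧ F))) ⊕ ((E ↔ C) ↔ ((E ∧ D) ⊕ E)) = False ⊕ False = False
C ↔ E = False ↔ False = True
(C ↔ E) ↔ F = True ↔ False = False
¬((C ↔ E) ↔ F) = ¬False = True
¬((C ↔ E) ↔ F) ⊕ D = True ⊕ True = False
(¬((C ↔ E) ↔ F) ⊕ D) ∨ C = False ∨ False = False
¬((¬((C ↔ E) ↔ F) ⊕ D) ∨ C) = ¬False = True
((B ⊕ (E → ((F ∨ A) ∧ F))) ⊕ ((E ↔ C) ↔ ((E ∧ D) ⊕ E))) → ¬((¬((C ↔ E) ↔ F) ⊕ D) ∨ C) = False → True = True

True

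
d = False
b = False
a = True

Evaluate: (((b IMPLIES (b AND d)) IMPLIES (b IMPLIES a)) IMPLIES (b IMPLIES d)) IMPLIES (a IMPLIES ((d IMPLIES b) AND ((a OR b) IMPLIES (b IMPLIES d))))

b AND d = False AND False = False
b IMPLIES (b AND d) = False IMPLIES False = True
b IMPLIES a = False IMPLIES True = True
(b IMPLIES (b AND d)) IMPLIES (b IMPLIES a) = True IMPLIES True = True
b IMPLIES d = False IMPLIES False = True
((b IMPLIES (b AND d)) IMPLIES (b IMPLIES a)) IMPLIES (b IMPLIES d) = True IMPLIES True = True
d IMPLIES b = False IMPLIES False = True
a OR b = True OR False = True
b IMPLIES d = False IMPLIES False = True
(a OR b) IMPLIES (b IMPLIES d) = True IMPLIES True = True
(d IMPLIES b) AND ((a OR b) IMPLIES (b IMPLIES d)) = True AND True = True
a IMPLIES ((d IMPLIES b) AND ((a OR b) IMPLIES (b IMPLIES d))) = True IMPLIES True = True
(((b IMPLIES (b AND d)) IMPLIES (b IMPLIES a)) IMPLIES (b IMPLIES d)) IMPLIES (a IMPLIES ((d IMPLIES b) AND ((a OR b) IMPLIES (b IMPLIES d)))) = True IMPLIES True = True

True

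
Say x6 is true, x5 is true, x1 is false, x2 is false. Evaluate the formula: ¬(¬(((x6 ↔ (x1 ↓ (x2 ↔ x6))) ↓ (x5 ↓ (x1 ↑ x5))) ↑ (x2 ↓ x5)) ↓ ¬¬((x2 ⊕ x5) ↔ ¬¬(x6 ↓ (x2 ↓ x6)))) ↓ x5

x2 ↔ x6 = F ↔ T = F
x1 ↓ (x2 ↔ x6) = F ↓ F = T
x6 ↔ (x1 ↓ (x2 ↔ x6)) = T ↔ T = T
x1 ↑ x5 = F ↑ T = T
x5 ↓ (x1 ↑ x5) = T ↓ T = F
(x6 ↔ (x1 ↓ (x2 ↔ x6))) ↓ (x5 ↓ (x1 ↑ x5)) = T ↓ F = F
x2 ↓ x5 = F ↓ T = F
((x6 ↔ (x1 ↓ (x2 ↔ x6))) ↓ (x5 ↓ (x1 ↑ x5))) ↑ (x2 ↓ x5) = F ↑ F = T
¬(((x6 ↔ (x1 ↓ (x2 ↔ x6))) ↓ (x5 ↓ (x1 ↑ x5))) ↑ (x2 ↓ x5)) = ¬T = F
x2 ⊕ x5 = F ⊕ T = T
x2 ↓ x6 = F ↓ T = F
x6 ↓ (x2 ↓ x6) = T ↓ F = F
¬(x6 ↓ (x2 ↓ x6)) = ¬F = T
¬¬(x6 ↓ (x2 ↓ x6)) = ¬T = F
(x2 ⊕ x5) ↔ ¬¬(x6 ↓ (x2 ↓ x6)) = T ↔ F = F
¬((x2 ⊕ x5) ↔ ¬¬(x6 ↓ (x2 ↓ x6))) = ¬F = T
¬¬((x2 ⊕ x5) ↔ ¬¬(x6 ↓ (x2 ↓ x6))) = ¬T = F
¬(((x6 ↔ (x1 ↓ (x2 ↔ x6))) ↓ (x5 ↓ (x1 ↑ x5))) ↑ (x2 ↓ x5)) ↓ ¬¬((x2 ⊕ x5) ↔ ¬¬(x6 ↓ (x2 ↓ x6))) = F ↓ F = T
¬(¬(((x6 ↔ (x1 ↓ (x2 ↔ x6))) ↓ (x5 ↓ (x1 ↑ x5))) ↑ (x2 ↓ x5)) ↓ ¬¬((x2 ⊕ x5) ↔ ¬¬(x6 ↓ (x2 ↓ x6)))) = ¬T = F
¬(¬(((x6 ↔ (x1 ↓ (x2 ↔ x6))) ↓ (x5 ↓ (x1 ↑ x5))) ↑ (x2 ↓ x5)) ↓ ¬¬((x2 ⊕ x5) ↔ ¬¬(x6 ↓ (x2 ↓ x6)))) ↓ x5 = F ↓ T = F

F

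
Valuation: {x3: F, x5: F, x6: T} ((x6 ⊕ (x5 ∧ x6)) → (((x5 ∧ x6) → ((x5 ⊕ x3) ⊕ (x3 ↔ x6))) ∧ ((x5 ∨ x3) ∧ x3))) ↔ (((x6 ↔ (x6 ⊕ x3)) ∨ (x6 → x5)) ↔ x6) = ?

F

x5 ∧ x6 = F ∧ T = F
x6 ⊕ (x5 ∧ x6) = T ⊕ F = T
x5 ∧ x6 = F ∧ T = F
x5 ⊕ x3 = F ⊕ F = F
x3 ↔ x6 = F ↔ T = F
(x5 ⊕ x3) ⊕ (x3 ↔ x6) = F ⊕ F = F
(x5 ∧ x6) → ((x5 ⊕ x3) ⊕ (x3 ↔ x6)) = F → F = T
x5 ∨ x3 = F ∨ F = F
(x5 ∨ x3) ∧ x3 = F ∧ F = F
((x5 ∧ x6) → ((x5 ⊕ x3) ⊕ (x3 ↔ x6))) ∧ ((x5 ∨ x3) ∧ x3) = T ∧ F = F
(x6 ⊕ (x5 ∧ x6)) → (((x5 ∧ x6) → ((x5 ⊕ x3) ⊕ (x3 ↔ x6))) ∧ ((x5 ∨ x3) ∧ x3)) = T → F = F
x6 ⊕ x3 = T ⊕ F = T
x6 ↔ (x6 ⊕ x3) = T ↔ T = T
x6 → x5 = T → F = F
(x6 ↔ (x6 ⊕ x3)) ∨ (x6 → x5) = T ∨ F = T
((x6 ↔ (x6 ⊕ x3)) ∨ (x6 → x5)) ↔ x6 = T ↔ T = T
((x6 ⊕ (x5 ∧ x6)) → (((x5 ∧ x6) → ((x5 ⊕ x3) ⊕ (x3 ↔ x6))) ∧ ((x5 ∨ x3) ∧ x3))) ↔ (((x6 ↔ (x6 ⊕ x3)) ∨ (x6 → x5)) ↔ x6) = F ↔ T = F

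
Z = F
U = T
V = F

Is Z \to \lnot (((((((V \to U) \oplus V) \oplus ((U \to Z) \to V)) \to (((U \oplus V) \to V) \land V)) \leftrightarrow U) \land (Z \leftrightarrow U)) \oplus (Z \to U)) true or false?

V \to U = F \to T = T
(V \to U) \oplus V = T \oplus F = T
U \to Z = T \to F = F
(U \to Z) \to V = F \to F = T
((V \to U) \oplus V) \oplus ((U \to Z) \to V) = T \oplus T = F
U \oplus V = T \oplus F = T
(U \oplus V) \to V = T \to F = F
((U \oplus V) \to V) \land V = F \land F = F
(((V \to U) \oplus V) \oplus ((U \to Z) \to V)) \to (((U \oplus V) \to V) \land V) = F \to F = T
((((V \to U) \oplus V) \oplus ((U \to Z) \to V)) \to (((U \oplus V) \to V) \land V)) \leftrightarrow U = T \leftrightarrow T = T
Z \leftrightarrow U = F \leftrightarrow T = F
(((((V \to U) \oplus V) \oplus ((U \to Z) \to V)) \to (((U \oplus V) \to V) \land V)) \leftrightarrow U) \land (Z \leftrightarrow U) = T \land F = F
Z \to U = F \to T = T
((((((V \to U) \oplus V) \oplus ((U \to Z) \to V)) \to (((U \oplus V) \to V) \land V)) \leftrightarrow U) \land (Z \leftrightarrow U)) \oplus (Z \to U) = F \oplus T = T
\lnot (((((((V \to U) \oplus V) \oplus ((U \to Z) \to V)) \to (((U \oplus V) \to V) \land V)) \leftrightarrow U) \land (Z \leftrightarrow U)) \oplus (Z \to U)) = \lnot T = F
Z \to \lnot (((((((V \to U) \oplus V) \oplus ((U \to Z) \to V)) \to (((U \oplus V) \to V) \land V)) \leftrightarrow U) \land (Z \leftrightarrow U)) \oplus (Z \to U)) = F \to F = T

T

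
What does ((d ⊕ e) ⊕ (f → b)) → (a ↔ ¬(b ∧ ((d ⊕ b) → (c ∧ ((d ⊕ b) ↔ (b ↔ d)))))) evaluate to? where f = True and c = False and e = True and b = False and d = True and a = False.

d ⊕ e = True ⊕ True = False
f → b = True → False = False
(d ⊕ e) ⊕ (f → b) = False ⊕ False = False
d ⊕ b = True ⊕ False = True
d ⊕ b = True ⊕ False = True
b ↔ d = False ↔ True = False
(d ⊕ b) ↔ (b ↔ d) = True ↔ False = False
c ∧ ((d ⊕ b) ↔ (b ↔ d)) = False ∧ False = False
(d ⊕ b) → (c ∧ ((d ⊕ b) ↔ (b ↔ d))) = True → False = False
b ∧ ((d ⊕ b) → (c ∧ ((d ⊕ b) ↔ (b ↔ d)))) = False ∧ False = False
¬(b ∧ ((d ⊕ b) → (c ∧ ((d ⊕ b) ↔ (b ↔ d))))) = ¬False = True
a ↔ ¬(b ∧ ((d ⊕ b) → (c ∧ ((d ⊕ b) ↔ (b ↔ d))))) = False ↔ True = False
((d ⊕ e) ⊕ (f → b)) → (a ↔ ¬(b ∧ ((d ⊕ b) → (c ∧ ((d ⊕ b) ↔ (b ↔ d)))))) = False → False = True

True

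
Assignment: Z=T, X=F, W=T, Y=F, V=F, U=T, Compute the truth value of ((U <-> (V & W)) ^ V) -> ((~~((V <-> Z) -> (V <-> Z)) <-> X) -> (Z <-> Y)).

V & W = F & T = F
U <-> (V & W) = T <-> F = F
(U <-> (V & W)) ^ V = F ^ F = F
V <-> Z = F <-> T = F
V <-> Z = F <-> T = F
(V <-> Z) -> (V <-> Z) = F -> F = T
~((V <-> Z) -> (V <-> Z)) = ~T = F
~~((V <-> Z) -> (V <-> Z)) = ~F = T
~~((V <-> Z) -> (V <-> Z)) <-> X = T <-> F = F
Z <-> Y = T <-> F = F
(~~((V <-> Z) -> (V <-> Z)) <-> X) -> (Z <-> Y) = F -> F = T
((U <-> (V & W)) ^ V) -> ((~~((V <-> Z) -> (V <-> Z)) <-> X) -> (Z <-> Y)) = F -> T = T

T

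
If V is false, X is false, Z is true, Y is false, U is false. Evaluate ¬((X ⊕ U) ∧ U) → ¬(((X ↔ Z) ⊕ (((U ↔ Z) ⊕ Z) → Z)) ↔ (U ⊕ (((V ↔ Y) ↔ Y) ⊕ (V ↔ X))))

X ⊕ U = F ⊕ F = F
(X ⊕ U) ∧ U = F ∧ F = F
¬((X ⊕ U) ∧ U) = ¬F = T
X ↔ Z = F ↔ T = F
U ↔ Z = F ↔ T = F
(U ↔ Z) ⊕ Z = F ⊕ T = T
((U ↔ Z) ⊕ Z) → Z = T → T = T
(X ↔ Z) ⊕ (((U ↔ Z) ⊕ Z) → Z) = F ⊕ T = T
V ↔ Y = F ↔ F = T
(V ↔ Y) ↔ Y = T ↔ F = F
V ↔ X = F ↔ F = T
((V ↔ Y) ↔ Y) ⊕ (V ↔ X) = F ⊕ T = T
U ⊕ (((V ↔ Y) ↔ Y) ⊕ (V ↔ X)) = F ⊕ T = T
((X ↔ Z) ⊕ (((U ↔ Z) ⊕ Z) → Z)) ↔ (U ⊕ (((V ↔ Y) ↔ Y) ⊕ (V ↔ X))) = T ↔ T = T
¬(((X ↔ Z) ⊕ (((U ↔ Z) ⊕ Z) → Z)) ↔ (U ⊕ (((V ↔ Y) ↔ Y) ⊕ (V ↔ X)))) = ¬T = F
¬((X ⊕ U) ∧ U) → ¬(((X ↔ Z) ⊕ (((U ↔ Z) ⊕ Z) → Z)) ↔ (U ⊕ (((V ↔ Y) ↔ Y) ⊕ (V ↔ X)))) = T → F = F

F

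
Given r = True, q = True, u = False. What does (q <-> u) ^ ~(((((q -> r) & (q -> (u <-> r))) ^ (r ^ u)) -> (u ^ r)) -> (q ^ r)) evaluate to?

True

q <-> u = True <-> False = False
q -> r = True -> True = True
u <-> r = False <-> True = False
q -> (u <-> r) = True -> False = False
(q -> r) & (q -> (u <-> r)) = True & False = False
r ^ u = True ^ False = True
((q -> r) & (q -> (u <-> r))) ^ (r ^ u) = False ^ True = True
u ^ r = False ^ True = True
(((q -> r) & (q -> (u <-> r))) ^ (r ^ u)) -> (u ^ r) = True -> True = True
q ^ r = True ^ True = False
((((q -> r) & (q -> (u <-> r))) ^ (r ^ u)) -> (u ^ r)) -> (q ^ r) = True -> False = False
~(((((q -> r) & (q -> (u <-> r))) ^ (r ^ u)) -> (u ^ r)) -> (q ^ r)) = ~False = True
(q <-> u) ^ ~(((((q -> r) & (q -> (u <-> r))) ^ (r ^ u)) -> (u ^ r)) -> (q ^ r)) = False ^ True = True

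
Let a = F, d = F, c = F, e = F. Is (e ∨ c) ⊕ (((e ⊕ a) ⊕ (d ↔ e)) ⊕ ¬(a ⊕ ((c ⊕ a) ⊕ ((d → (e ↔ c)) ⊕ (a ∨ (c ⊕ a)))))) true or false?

e ∨ c = F ∨ F = F
e ⊕ a = F ⊕ F = F
d ↔ e = F ↔ F = T
(e ⊕ a) ⊕ (d ↔ e) = F ⊕ T = T
c ⊕ a = F ⊕ F = F
e ↔ c = F ↔ F = T
d → (e ↔ c) = F → T = T
c ⊕ a = F ⊕ F = F
a ∨ (c ⊕ a) = F ∨ F = F
(d → (e ↔ c)) ⊕ (a ∨ (c ⊕ a)) = T ⊕ F = T
(c ⊕ a) ⊕ ((d → (e ↔ c)) ⊕ (a ∨ (c ⊕ a))) = F ⊕ T = T
a ⊕ ((c ⊕ a) ⊕ ((d → (e ↔ c)) ⊕ (a ∨ (c ⊕ a)))) = F ⊕ T = T
¬(a ⊕ ((c ⊕ a) ⊕ ((d → (e ↔ c)) ⊕ (a ∨ (c ⊕ a))))) = ¬T = F
((e ⊕ a) ⊕ (d ↔ e)) ⊕ ¬(a ⊕ ((c ⊕ a) ⊕ ((d → (e ↔ c)) ⊕ (a ∨ (c ⊕ a))))) = T ⊕ F = T
(e ∨ c) ⊕ (((e ⊕ a) ⊕ (d ↔ e)) ⊕ ¬(a ⊕ ((c ⊕ a) ⊕ ((d → (e ↔ c)) ⊕ (a ∨ (c ⊕ a)))))) = F ⊕ T = T

T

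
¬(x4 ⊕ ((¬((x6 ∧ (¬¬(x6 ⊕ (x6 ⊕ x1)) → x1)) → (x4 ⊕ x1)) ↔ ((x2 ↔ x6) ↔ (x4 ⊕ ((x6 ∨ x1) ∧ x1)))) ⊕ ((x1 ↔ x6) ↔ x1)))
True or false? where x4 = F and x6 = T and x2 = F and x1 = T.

Substituting x4=F, x6=T, x2=F, x1=T:
x6 ⊕ x1 = T ⊕ T = F
x6 ⊕ (x6 ⊕ x1) = T ⊕ F = T
¬(x6 ⊕ (x6 ⊕ x1)) = ¬T = F
¬¬(x6 ⊕ (x6 ⊕ x1)) = ¬F = T
¬¬(x6 ⊕ (x6 ⊕ x1)) → x1 = T → T = T
x6 ∧ (¬¬(x6 ⊕ (x6 ⊕ x1)) → x1) = T ∧ T = T
x4 ⊕ x1 = F ⊕ T = T
(x6 ∧ (¬¬(x6 ⊕ (x6 ⊕ x1)) → x1)) → (x4 ⊕ x1) = T → T = T
¬((x6 ∧ (¬¬(x6 ⊕ (x6 ⊕ x1)) → x1)) → (x4 ⊕ x1)) = ¬T = F
x2 ↔ x6 = F ↔ T = F
x6 ∨ x1 = T ∨ T = T
(x6 ∨ x1) ∧ x1 = T ∧ T = T
x4 ⊕ ((x6 ∨ x1) ∧ x1) = F ⊕ T = T
(x2 ↔ x6) ↔ (x4 ⊕ ((x6 ∨ x1) ∧ x1)) = F ↔ T = F
¬((x6 ∧ (¬¬(x6 ⊕ (x6 ⊕ x1)) → x1)) → (x4 ⊕ x1)) ↔ ((x2 ↔ x6) ↔ (x4 ⊕ ((x6 ∨ x1) ∧ x1))) = F ↔ F = T
x1 ↔ x6 = T ↔ T = T
(x1 ↔ x6) ↔ x1 = T ↔ T = T
(¬((x6 ∧ (¬¬(x6 ⊕ (x6 ⊕ x1)) → x1)) → (x4 ⊕ x1)) ↔ ((x2 ↔ x6) ↔ (x4 ⊕ ((x6 ∨ x1) ∧ x1)))) ⊕ ((x1 ↔ x6) ↔ x1) = T ⊕ T = F
x4 ⊕ ((¬((x6 ∧ (¬¬(x6 ⊕ (x6 ⊕ x1)) → x1)) → (x4 ⊕ x1)) ↔ ((x2 ↔ x6) ↔ (x4 ⊕ ((x6 ∨ x1) ∧ x1)))) ⊕ ((x1 ↔ x6) ↔ x1)) = F ⊕ F = F
¬(x4 ⊕ ((¬((x6 ∧ (¬¬(x6 ⊕ (x6 ⊕ x1)) → x1)) → (x4 ⊕ x1)) ↔ ((x2 ↔ x6) ↔ (x4 ⊕ ((x6 ∨ x1) ∧ x1)))) ⊕ ((x1 ↔ x6) ↔ x1))) = ¬F = T

T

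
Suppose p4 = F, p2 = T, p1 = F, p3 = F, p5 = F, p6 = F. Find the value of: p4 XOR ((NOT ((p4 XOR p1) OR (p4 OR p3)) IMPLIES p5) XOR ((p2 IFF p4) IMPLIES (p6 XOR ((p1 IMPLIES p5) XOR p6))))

T

Substituting p4=F, p2=T, p1=F, p3=F, p5=F, p6=F:
p4 XOR p1 = F XOR F = F
p4 OR p3 = F OR F = F
(p4 XOR p1) OR (p4 OR p3) = F OR F = F
NOT ((p4 XOR p1) OR (p4 OR p3)) = NOT F = T
NOT ((p4 XOR p1) OR (p4 OR p3)) IMPLIES p5 = T IMPLIES F = F
p2 IFF p4 = T IFF F = F
p1 IMPLIES p5 = F IMPLIES F = T
(p1 IMPLIES p5) XOR p6 = T XOR F = T
p6 XOR ((p1 IMPLIES p5) XOR p6) = F XOR T = T
(p2 IFF p4) IMPLIES (p6 XOR ((p1 IMPLIES p5) XOR p6)) = F IMPLIES T = T
(NOT ((p4 XOR p1) OR (p4 OR p3)) IMPLIES p5) XOR ((p2 IFF p4) IMPLIES (p6 XOR ((p1 IMPLIES p5) XOR p6))) = F XOR T = T
p4 XOR ((NOT ((p4 XOR p1) OR (p4 OR p3)) IMPLIES p5) XOR ((p2 IFF p4) IMPLIES (p6 XOR ((p1 IMPLIES p5) XOR p6)))) = F XOR T = T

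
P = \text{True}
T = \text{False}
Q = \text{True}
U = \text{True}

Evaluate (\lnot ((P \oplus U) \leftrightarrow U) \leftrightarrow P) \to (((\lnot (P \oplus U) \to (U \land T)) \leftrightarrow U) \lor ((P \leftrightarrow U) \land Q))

P \oplus U = \text{True} \oplus \text{True} = \text{False}
(P \oplus U) \leftrightarrow U = \text{False} \leftrightarrow \text{True} = \text{False}
\lnot ((P \oplus U) \leftrightarrow U) = \lnot \text{False} = \text{True}
\lnot ((P \oplus U) \leftrightarrow U) \leftrightarrow P = \text{True} \leftrightarrow \text{True} = \text{True}
P \oplus U = \text{True} \oplus \text{True} = \text{False}
\lnot (P \oplus U) = \lnot \text{False} = \text{True}
U \land T = \text{True} \land \text{False} = \text{False}
\lnot (P \oplus U) \to (U \land T) = \text{True} \to \text{False} = \text{False}
(\lnot (P \oplus U) \to (U \land T)) \leftrightarrow U = \text{False} \leftrightarrow \text{True} = \text{False}
P \leftrightarrow U = \text{True} \leftrightarrow \text{True} = \text{True}
(P \leftrightarrow U) \land Q = \text{True} \land \text{True} = \text{True}
((\lnot (P \oplus U) \to (U \land T)) \leftrightarrow U) \lor ((P \leftrightarrow U) \land Q) = \text{False} \lor \text{True} = \text{True}
(\lnot ((P \oplus U) \leftrightarrow U) \leftrightarrow P) \to (((\lnot (P \oplus U) \to (U \land T)) \leftrightarrow U) \lor ((P \leftrightarrow U) \land Q)) = \text{True} \to \text{True} = \text{True}

\text{True}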